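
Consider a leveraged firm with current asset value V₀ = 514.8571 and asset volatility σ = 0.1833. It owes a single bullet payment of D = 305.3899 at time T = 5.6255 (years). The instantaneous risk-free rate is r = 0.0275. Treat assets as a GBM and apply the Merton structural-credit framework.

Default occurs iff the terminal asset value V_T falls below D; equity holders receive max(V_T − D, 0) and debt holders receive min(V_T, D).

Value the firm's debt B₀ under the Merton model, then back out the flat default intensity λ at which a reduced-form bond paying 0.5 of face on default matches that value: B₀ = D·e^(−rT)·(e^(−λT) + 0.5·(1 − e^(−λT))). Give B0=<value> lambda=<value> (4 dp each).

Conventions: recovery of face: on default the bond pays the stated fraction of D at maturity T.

With assets at 514.8571 and a single debt payment of 305.3899 at 5.6255 years:
d₁ = [ln(V₀/D) + (r + σ²/2)T] / (σ√T)
   = [ln(514.8571/305.3899) + (0.0275 + 0.5·0.1833²)·5.6255] / (0.1833·√5.6255)
   = [0.522300 + 0.249207] / 0.434753 = 1.774584
d₂ = d₁ − σ√T = 1.774584 − 0.434753 = 1.339831
N(d₁) = 0.962017,  N(d₂) = 0.909850,  e^(−rT) = 0.856671
E₀ = V₀·N(d₁) − D·e^(−rT)·N(d₂)
   = 514.8571·0.962017 − 305.3899·0.856671·0.909850 = 257.267418
B₀ = V₀ − E₀ = 514.8571 − 257.267418 = 257.589682
e^(−λT) = (B₀·e^(rT)/D − 0.5)/(1 − 0.5) = (257.5897·1.167309/305.3899 − 0.5)/0.5 = 0.96919951
λ = −ln(0.96919951)/5.6255 = 0.005561

B0=257.5897 lambda=0.0056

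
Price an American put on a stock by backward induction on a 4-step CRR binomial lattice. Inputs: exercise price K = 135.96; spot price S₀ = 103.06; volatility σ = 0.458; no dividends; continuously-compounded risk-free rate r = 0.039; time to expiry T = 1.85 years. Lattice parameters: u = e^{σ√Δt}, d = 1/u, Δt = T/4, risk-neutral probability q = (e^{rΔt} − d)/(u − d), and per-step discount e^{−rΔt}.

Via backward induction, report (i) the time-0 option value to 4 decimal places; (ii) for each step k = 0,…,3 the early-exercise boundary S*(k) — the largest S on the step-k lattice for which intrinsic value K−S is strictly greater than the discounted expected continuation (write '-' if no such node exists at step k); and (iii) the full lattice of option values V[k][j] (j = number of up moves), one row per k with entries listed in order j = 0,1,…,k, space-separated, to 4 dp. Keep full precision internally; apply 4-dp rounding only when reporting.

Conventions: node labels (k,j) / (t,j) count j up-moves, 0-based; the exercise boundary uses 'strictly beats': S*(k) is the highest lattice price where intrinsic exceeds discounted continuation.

price = 44.6104
boundary = - - 55.2774 75.4777
tree:
44.6104
61.3954 26.0182
80.6826 40.4401 9.5471
95.4767 60.4823 17.7229 0.0000
106.3113 80.6826 32.9000 0.0000 0.0000

params: Δt=0.46250 u=1.36544 d=0.73237 q=0.45151 e^(-rΔt)=0.98212
t_4 payoffs: 106.3113 80.6826 32.9000 0.0000 0.0000
t_3: node(3,0) S=40.4833 payoff=95.4767 vs cont=93.0463 → 95.4767 [stop]  node(3,1) S=75.4777 payoff=60.4823 vs cont=58.0519 → 60.4823 [stop]  node(3,2) S=140.7218 payoff=0.0000 vs cont=17.7229 → 17.7229 [wait]  node(3,3) S=262.3639 payoff=0.0000 vs cont=0.0000 → 0.0000 [wait]  ⇒ S*(3)=75.4777
t_2: node(2,0) S=55.2774 payoff=80.6826 vs cont=78.2522 → 80.6826 [stop]  node(2,1) S=103.0600 payoff=32.9000 vs cont=40.4401 → 40.4401 [wait]  node(2,2) S=192.1466 payoff=0.0000 vs cont=9.5471 → 9.5471 [wait]  ⇒ S*(2)=55.2774
t_1: node(1,0) S=75.4777 payoff=60.4823 vs cont=61.3954 → 61.3954 [wait]  node(1,1) S=140.7218 payoff=0.0000 vs cont=26.0182 → 26.0182 [wait]  ⇒ S*(1)=-
t_0: node(0,0) S=103.0600 payoff=32.9000 vs cont=44.6104 → 44.6104 [wait]  ⇒ S*(0)=-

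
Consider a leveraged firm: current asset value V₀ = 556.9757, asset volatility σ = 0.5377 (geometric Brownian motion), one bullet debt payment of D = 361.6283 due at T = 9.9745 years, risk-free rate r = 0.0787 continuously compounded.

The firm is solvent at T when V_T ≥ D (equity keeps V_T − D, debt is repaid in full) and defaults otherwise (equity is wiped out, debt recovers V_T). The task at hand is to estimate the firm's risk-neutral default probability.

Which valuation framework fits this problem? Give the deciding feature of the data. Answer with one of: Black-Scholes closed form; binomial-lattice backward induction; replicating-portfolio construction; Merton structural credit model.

Key observation: the question is about default risk generated by asset-value dynamics against a debt face of 361.6283 — the structural framework prices exactly that.

framework: Merton structural credit model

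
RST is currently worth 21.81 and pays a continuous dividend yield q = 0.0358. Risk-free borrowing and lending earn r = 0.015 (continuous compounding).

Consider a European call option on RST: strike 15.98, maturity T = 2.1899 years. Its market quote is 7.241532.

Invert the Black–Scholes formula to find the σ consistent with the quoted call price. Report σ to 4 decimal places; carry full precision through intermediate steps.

sigma = 0.4385

At σ = 0.4385 the Black–Scholes value reproduces the quote:
σ√T = 0.4385·√2.1899 = 0.648906
d₁ = (ln(S/K) + (r−q+σ²/2)T) / (σ√T) = (ln(21.81/15.98) + (0.015−0.0358+0.4385²/2)·2.1899) / 0.648906 = (0.311031 + 0.164990) / 0.648906 = 0.733573
d₂ = d₁ − σ√T = 0.733573 − 0.648906 = 0.084668
e^{−rT} = 0.967685
e^{−qT} = 0.924596
N(d₁) = 0.768396,  N(d₂) = 0.533737
V = S·e^{−qT}·N(d₁) − K·e^{−rT}·N(d₂) = 15.495035 − 8.253502 = 7.241532 (the quoted price), and the Black–Scholes price is strictly increasing in σ, so σ is unique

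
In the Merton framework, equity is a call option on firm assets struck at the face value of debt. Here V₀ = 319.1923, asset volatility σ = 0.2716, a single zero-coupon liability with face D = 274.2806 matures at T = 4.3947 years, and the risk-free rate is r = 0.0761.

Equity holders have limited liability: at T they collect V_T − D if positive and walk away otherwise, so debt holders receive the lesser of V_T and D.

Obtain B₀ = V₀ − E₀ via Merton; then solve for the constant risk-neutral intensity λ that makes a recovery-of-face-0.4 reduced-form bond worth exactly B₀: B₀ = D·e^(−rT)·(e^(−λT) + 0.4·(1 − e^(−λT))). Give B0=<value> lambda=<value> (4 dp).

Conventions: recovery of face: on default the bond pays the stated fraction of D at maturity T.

B0=181.1193 lambda=0.0314

Work the structural quantities from V₀ = 319.1923 against face 274.2806:
d₁ = [ln(V₀/D) + (r + σ²/2)T] / (σ√T)
   = [ln(319.1923/274.2806) + (0.0761 + 0.5·0.2716²)·4.3947] / (0.2716·√4.3947)
   = [0.151642 + 0.496528] / 0.569370 = 1.138399
d₂ = d₁ − σ√T = 1.138399 − 0.569370 = 0.569029
N(d₁) = 0.872523,  N(d₂) = 0.715332,  e^(−rT) = 0.715741
E₀ = V₀·N(d₁) − D·e^(−rT)·N(d₂)
   = 319.1923·0.872523 − 274.2806·0.715741·0.715332 = 138.073038
B₀ = V₀ − E₀ = 319.1923 − 138.073038 = 181.119262
e^(−λT) = (B₀·e^(rT)/D − 0.4)/(1 − 0.4) = (181.1193·1.397153/274.2806 − 0.4)/0.6 = 0.87100067
λ = −ln(0.87100067)/4.3947 = 0.031427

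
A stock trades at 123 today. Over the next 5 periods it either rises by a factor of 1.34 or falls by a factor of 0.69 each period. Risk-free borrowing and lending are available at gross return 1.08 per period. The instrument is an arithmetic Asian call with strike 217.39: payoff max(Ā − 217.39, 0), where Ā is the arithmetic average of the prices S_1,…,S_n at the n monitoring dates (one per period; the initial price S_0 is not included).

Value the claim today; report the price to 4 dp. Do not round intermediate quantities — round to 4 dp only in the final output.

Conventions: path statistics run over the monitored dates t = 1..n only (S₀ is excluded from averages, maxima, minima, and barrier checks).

price = 7.9130

No-arbitrage gives p* = (R−d)/(u−d) = 0.6000: enumerate every path, weight its payoff by its p*-probability, and discount by R^5.
Enumerate all 2^5 = 32 price paths (U = up ×1.34, D = down ×0.69); each path with k up-moves has probability p*^k·(1−p*)^(5−k).
DDDDD: Ā=46.1910, payoff=0.0000, prob=0.010240
UDDDD: Ā=89.7043, payoff=0.0000, prob=0.015360
DUDDD: Ā=73.7143, payoff=0.0000, prob=0.015360
UUDDD: Ā=143.1553, payoff=0.0000, prob=0.023040
DDUDD: Ā=62.6812, payoff=0.0000, prob=0.015360
UDUDD: Ā=121.7287, payoff=0.0000, prob=0.023040
DUUDD: Ā=105.7387, payoff=0.0000, prob=0.023040
UUUDD: Ā=205.3476, payoff=0.0000, prob=0.034560
DDDUD: Ā=55.0683, payoff=0.0000, prob=0.015360
UDDUD: Ā=106.9443, payoff=0.0000, prob=0.023040
DUDUD: Ā=90.9543, payoff=0.0000, prob=0.023040
UUDUD: Ā=176.6359, payoff=0.0000, prob=0.034560
DDUUD: Ā=79.9212, payoff=0.0000, prob=0.023040
UDUUD: Ā=155.2093, payoff=0.0000, prob=0.034560
DUUUD: Ā=139.2193, payoff=0.0000, prob=0.034560
UUUUD: Ā=270.3680, payoff=52.9780, prob=0.051840
DDDDU: Ā=49.8155, payoff=0.0000, prob=0.015360
UDDDU: Ā=96.7431, payoff=0.0000, prob=0.023040
DUDDU: Ā=80.7531, payoff=0.0000, prob=0.023040
UUDDU: Ā=156.8249, payoff=0.0000, prob=0.034560
DDUDU: Ā=69.7200, payoff=0.0000, prob=0.023040
UDUDU: Ā=135.3983, payoff=0.0000, prob=0.034560
DUUDU: Ā=119.4083, payoff=0.0000, prob=0.034560
UUUDU: Ā=231.8943, payoff=14.5043, prob=0.051840
DDDUU: Ā=62.1072, payoff=0.0000, prob=0.023040
UDDUU: Ā=120.6139, payoff=0.0000, prob=0.034560
DUDUU: Ā=104.6239, payoff=0.0000, prob=0.034560
UUDUU: Ā=203.1827, payoff=0.0000, prob=0.051840
DDUUU: Ā=93.5908, payoff=0.0000, prob=0.034560
UDUUU: Ā=181.7561, payoff=0.0000, prob=0.051840
DUUUU: Ā=165.7661, payoff=0.0000, prob=0.051840
UUUUU: Ā=321.9226, payoff=104.5326, prob=0.077760
Price = Σ prob·payoff / R^5 = 11.626736 / 1.469328 = 7.9130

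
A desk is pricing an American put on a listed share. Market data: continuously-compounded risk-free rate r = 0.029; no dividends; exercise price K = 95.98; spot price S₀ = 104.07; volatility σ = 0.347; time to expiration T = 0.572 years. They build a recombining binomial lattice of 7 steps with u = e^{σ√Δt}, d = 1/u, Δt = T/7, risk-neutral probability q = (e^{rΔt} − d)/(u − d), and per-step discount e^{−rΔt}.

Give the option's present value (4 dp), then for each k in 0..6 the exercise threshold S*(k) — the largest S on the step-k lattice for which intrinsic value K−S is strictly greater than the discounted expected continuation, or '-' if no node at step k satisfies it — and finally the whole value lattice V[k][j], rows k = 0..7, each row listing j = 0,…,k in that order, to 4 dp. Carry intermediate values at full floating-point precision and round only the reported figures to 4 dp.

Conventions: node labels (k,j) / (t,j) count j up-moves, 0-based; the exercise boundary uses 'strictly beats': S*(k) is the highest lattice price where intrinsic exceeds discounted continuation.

params: Δt=0.08171 u=1.10428 d=0.90557 q=0.48716 e^(-rΔt)=0.99763
t_7 payoffs: 44.0074 32.6030 18.6960 1.7375 0.0000 0.0000 0.0000 0.0000
t_6: node(6,0) S=57.3922 payoff=38.5878 vs cont=38.3606 → 38.5878 [stop]  node(6,1) S=69.9859 payoff=25.9941 vs cont=25.7669 → 25.9941 [stop]  node(6,2) S=85.3430 payoff=10.6370 vs cont=10.4098 → 10.6370 [stop]  node(6,3) S=104.0700 payoff=0.0000 vs cont=0.8889 → 0.8889 [wait]  node(6,4) S=126.9062 payoff=0.0000 vs cont=0.0000 → 0.0000 [wait]  node(6,5) S=154.7535 payoff=0.0000 vs cont=0.0000 → 0.0000 [wait]  node(6,6) S=188.7113 payoff=0.0000 vs cont=0.0000 → 0.0000 [wait]  ⇒ S*(6)=85.3430
t_5: node(5,0) S=63.3770 payoff=32.6030 vs cont=32.3758 → 32.6030 [stop]  node(5,1) S=77.2840 payoff=18.6960 vs cont=18.4689 → 18.6960 [stop]  node(5,2) S=94.2425 payoff=1.7375 vs cont=5.8742 → 5.8742 [wait]  node(5,3) S=114.9223 payoff=0.0000 vs cont=0.4548 → 0.4548 [wait]  node(5,4) S=140.1399 payoff=0.0000 vs cont=0.0000 → 0.0000 [wait]  node(5,5) S=170.8910 payoff=0.0000 vs cont=0.0000 → 0.0000 [wait]  ⇒ S*(5)=77.2840
t_4: node(4,0) S=69.9859 payoff=25.9941 vs cont=25.7669 → 25.9941 [stop]  node(4,1) S=85.3430 payoff=10.6370 vs cont=12.4202 → 12.4202 [wait]  node(4,2) S=104.0700 payoff=0.0000 vs cont=3.2264 → 3.2264 [wait]  node(4,3) S=126.9062 payoff=0.0000 vs cont=0.2327 → 0.2327 [wait]  node(4,4) S=154.7535 payoff=0.0000 vs cont=0.0000 → 0.0000 [wait]  ⇒ S*(4)=69.9859
t_3: node(3,0) S=77.2840 payoff=18.6960 vs cont=19.3355 → 19.3355 [wait]  node(3,1) S=94.2425 payoff=1.7375 vs cont=7.9226 → 7.9226 [wait]  node(3,2) S=114.9223 payoff=0.0000 vs cont=1.7638 → 1.7638 [wait]  node(3,3) S=140.1399 payoff=0.0000 vs cont=0.1190 → 0.1190 [wait]  ⇒ S*(3)=-
t_2: node(2,0) S=85.3430 payoff=10.6370 vs cont=13.7430 → 13.7430 [wait]  node(2,1) S=104.0700 payoff=0.0000 vs cont=4.9106 → 4.9106 [wait]  node(2,2) S=126.9062 payoff=0.0000 vs cont=0.9603 → 0.9603 [wait]  ⇒ S*(2)=-
t_1: node(1,0) S=94.2425 payoff=1.7375 vs cont=9.4178 → 9.4178 [wait]  node(1,1) S=114.9223 payoff=0.0000 vs cont=2.9791 → 2.9791 [wait]  ⇒ S*(1)=-
t_0: node(0,0) S=104.0700 payoff=0.0000 vs cont=6.2662 → 6.2662 [wait]  ⇒ S*(0)=-

price = 6.2662
boundary = - - - - 69.9859 77.2840 85.3430
tree:
6.2662
9.4178 2.9791
13.7430 4.9106 0.9603
19.3355 7.9226 1.7638 0.1190
25.9941 12.4202 3.2264 0.2327 0.0000
32.6030 18.6960 5.8742 0.4548 0.0000 0.0000
38.5878 25.9941 10.6370 0.8889 0.0000 0.0000 0.0000
44.0074 32.6030 18.6960 1.7375 0.0000 0.0000 0.0000 0.0000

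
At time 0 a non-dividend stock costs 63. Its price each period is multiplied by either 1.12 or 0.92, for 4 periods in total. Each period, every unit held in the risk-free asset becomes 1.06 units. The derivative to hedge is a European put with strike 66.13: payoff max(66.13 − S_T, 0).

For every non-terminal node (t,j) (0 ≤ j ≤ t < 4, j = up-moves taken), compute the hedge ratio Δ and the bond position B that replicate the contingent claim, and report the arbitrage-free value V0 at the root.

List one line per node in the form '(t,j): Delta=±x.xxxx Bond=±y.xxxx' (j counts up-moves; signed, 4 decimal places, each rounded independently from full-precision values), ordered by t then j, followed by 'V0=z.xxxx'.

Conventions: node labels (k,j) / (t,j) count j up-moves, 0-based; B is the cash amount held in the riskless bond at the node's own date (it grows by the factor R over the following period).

Risk-neutral probability p* = (R−d)/(u−d) = (1.06−0.92)/(1.12−0.92) = 0.7000.
At maturity the claim pays: V(4,0)=20.9972, V(4,1)=11.1858, V(4,2)=0.0000, V(4,3)=0.0000, V(4,4)=0.0000
(3,0): S=49.0573. Δ = (V_up−V_dn)/(S_up−S_dn) = (11.1858−20.9972)/(54.9442−45.1328) = -1.0000. V = [p*·11.1858 + (1−p*)·20.9972]/1.06 = 13.3294. B = V − Δ·S = 62.3868.
(3,1): S=59.7220. Δ = (V_up−V_dn)/(S_up−S_dn) = (0.0000−11.1858)/(66.8886−54.9442) = -0.9365. V = [p*·0.0000 + (1−p*)·11.1858]/1.06 = 3.1658. B = V − Δ·S = 59.0947.
(3,2): S=72.7050. Δ = (V_up−V_dn)/(S_up−S_dn) = (0.0000−0.0000)/(81.4296−66.8886) = 0.0000. V = [p*·0.0000 + (1−p*)·0.0000]/1.06 = 0.0000. B = V − Δ·S = 0.0000.
(3,3): S=88.5105. Δ = (V_up−V_dn)/(S_up−S_dn) = (0.0000−0.0000)/(99.1317−81.4296) = 0.0000. V = [p*·0.0000 + (1−p*)·0.0000]/1.06 = 0.0000. B = V − Δ·S = 0.0000.
(2,0): S=53.3232. Δ = (V_up−V_dn)/(S_up−S_dn) = (3.1658−13.3294)/(59.7220−49.0573) = -0.9530. V = [p*·3.1658 + (1−p*)·13.3294]/1.06 = 5.8631. B = V − Δ·S = 56.6814.
(2,1): S=64.9152. Δ = (V_up−V_dn)/(S_up−S_dn) = (0.0000−3.1658)/(72.7050−59.7220) = -0.2438. V = [p*·0.0000 + (1−p*)·3.1658]/1.06 = 0.8960. B = V − Δ·S = 16.7249.
(2,2): S=79.0272. Δ = (V_up−V_dn)/(S_up−S_dn) = (0.0000−0.0000)/(88.5105−72.7050) = 0.0000. V = [p*·0.0000 + (1−p*)·0.0000]/1.06 = 0.0000. B = V − Δ·S = 0.0000.
(1,0): S=57.9600. Δ = (V_up−V_dn)/(S_up−S_dn) = (0.8960−5.8631)/(64.9152−53.3232) = -0.4285. V = [p*·0.8960 + (1−p*)·5.8631]/1.06 = 2.2511. B = V − Δ·S = 27.0867.
(1,1): S=70.5600. Δ = (V_up−V_dn)/(S_up−S_dn) = (0.0000−0.8960)/(79.0272−64.9152) = -0.0635. V = [p*·0.0000 + (1−p*)·0.8960]/1.06 = 0.2536. B = V − Δ·S = 4.7335.
(0,0): S=63.0000. Δ = (V_up−V_dn)/(S_up−S_dn) = (0.2536−2.2511)/(70.5600−57.9600) = -0.1585. V = [p*·0.2536 + (1−p*)·2.2511]/1.06 = 0.8045. B = V − Δ·S = 10.7919.
Check: Δ(0,0)·S0 + B(0,0) = 0.8045 = V0.

(0,0): Delta=-0.1585 Bond=10.7919
(1,0): Delta=-0.4285 Bond=27.0867
(1,1): Delta=-0.0635 Bond=4.7335
(2,0): Delta=-0.9530 Bond=56.6814
(2,1): Delta=-0.2438 Bond=16.7249
(2,2): Delta=0.0000 Bond=0.0000
(3,0): Delta=-1.0000 Bond=62.3868
(3,1): Delta=-0.9365 Bond=59.0947
(3,2): Delta=0.0000 Bond=0.0000
(3,3): Delta=0.0000 Bond=0.0000
V0=0.8045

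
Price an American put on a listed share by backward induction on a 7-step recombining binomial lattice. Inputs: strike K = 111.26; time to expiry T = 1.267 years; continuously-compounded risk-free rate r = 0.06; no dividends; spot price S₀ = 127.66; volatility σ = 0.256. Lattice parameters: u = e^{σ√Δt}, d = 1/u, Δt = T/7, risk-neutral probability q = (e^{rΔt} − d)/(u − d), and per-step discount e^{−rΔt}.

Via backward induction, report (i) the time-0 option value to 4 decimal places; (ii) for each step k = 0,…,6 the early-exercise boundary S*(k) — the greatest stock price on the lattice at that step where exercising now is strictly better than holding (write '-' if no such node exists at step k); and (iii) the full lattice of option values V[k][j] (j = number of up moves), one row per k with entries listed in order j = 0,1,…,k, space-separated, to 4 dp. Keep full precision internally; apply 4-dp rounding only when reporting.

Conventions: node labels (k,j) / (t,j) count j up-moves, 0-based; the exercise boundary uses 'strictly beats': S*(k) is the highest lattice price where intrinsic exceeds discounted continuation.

params: Δt=0.18100 u=1.11507 d=0.89681 q=0.52283 e^(-rΔt)=0.98920
t_7 payoffs: 51.7002 37.2051 19.1824 0.0000 0.0000 0.0000 0.0000 0.0000
t_6: node(6,0) S=66.4130 payoff=44.8470 vs cont=43.6452 → 44.8470 [stop]  node(6,1) S=82.5760 payoff=28.6840 vs cont=27.4823 → 28.6840 [stop]  node(6,2) S=102.6725 payoff=8.5875 vs cont=9.0544 → 9.0544 [wait]  node(6,3) S=127.6600 payoff=0.0000 vs cont=0.0000 → 0.0000 [wait]  node(6,4) S=158.7287 payoff=0.0000 vs cont=0.0000 → 0.0000 [wait]  node(6,5) S=197.3585 payoff=0.0000 vs cont=0.0000 → 0.0000 [wait]  node(6,6) S=245.3898 payoff=0.0000 vs cont=0.0000 → 0.0000 [wait]  ⇒ S*(6)=82.5760
t_5: node(5,0) S=74.0549 payoff=37.2051 vs cont=36.0034 → 37.2051 [stop]  node(5,1) S=92.0776 payoff=19.1824 vs cont=18.2222 → 19.1824 [stop]  node(5,2) S=114.4866 payoff=0.0000 vs cont=4.2739 → 4.2739 [wait]  node(5,3) S=142.3492 payoff=0.0000 vs cont=0.0000 → 0.0000 [wait]  node(5,4) S=176.9928 payoff=0.0000 vs cont=0.0000 → 0.0000 [wait]  node(5,5) S=220.0676 payoff=0.0000 vs cont=0.0000 → 0.0000 [wait]  ⇒ S*(5)=92.0776
t_4: node(4,0) S=82.5760 payoff=28.6840 vs cont=27.4823 → 28.6840 [stop]  node(4,1) S=102.6725 payoff=8.5875 vs cont=11.2648 → 11.2648 [wait]  node(4,2) S=127.6600 payoff=0.0000 vs cont=2.0173 → 2.0173 [wait]  node(4,3) S=158.7287 payoff=0.0000 vs cont=0.0000 → 0.0000 [wait]  node(4,4) S=197.3585 payoff=0.0000 vs cont=0.0000 → 0.0000 [wait]  ⇒ S*(4)=82.5760
t_3: node(3,0) S=92.0776 payoff=19.1824 vs cont=19.3653 → 19.3653 [wait]  node(3,1) S=114.4866 payoff=0.0000 vs cont=6.3605 → 6.3605 [wait]  node(3,2) S=142.3492 payoff=0.0000 vs cont=0.9522 → 0.9522 [wait]  node(3,3) S=176.9928 payoff=0.0000 vs cont=0.0000 → 0.0000 [wait]  ⇒ S*(3)=-
t_2: node(2,0) S=102.6725 payoff=8.5875 vs cont=12.4303 → 12.4303 [wait]  node(2,1) S=127.6600 payoff=0.0000 vs cont=3.4947 → 3.4947 [wait]  node(2,2) S=158.7287 payoff=0.0000 vs cont=0.4495 → 0.4495 [wait]  ⇒ S*(2)=-
t_1: node(1,0) S=114.4866 payoff=0.0000 vs cont=7.6747 → 7.6747 [wait]  node(1,1) S=142.3492 payoff=0.0000 vs cont=1.8820 → 1.8820 [wait]  ⇒ S*(1)=-
t_0: node(0,0) S=127.6600 payoff=0.0000 vs cont=4.5960 → 4.5960 [wait]  ⇒ S*(0)=-

price = 4.5960
boundary = - - - - 82.5760 92.0776 82.5760
tree:
4.5960
7.6747 1.8820
12.4303 3.4947 0.4495
19.3653 6.3605 0.9522 0.0000
28.6840 11.2648 2.0173 0.0000 0.0000
37.2051 19.1824 4.2739 0.0000 0.0000 0.0000
44.8470 28.6840 9.0544 0.0000 0.0000 0.0000 0.0000
51.7002 37.2051 19.1824 0.0000 0.0000 0.0000 0.0000 0.0000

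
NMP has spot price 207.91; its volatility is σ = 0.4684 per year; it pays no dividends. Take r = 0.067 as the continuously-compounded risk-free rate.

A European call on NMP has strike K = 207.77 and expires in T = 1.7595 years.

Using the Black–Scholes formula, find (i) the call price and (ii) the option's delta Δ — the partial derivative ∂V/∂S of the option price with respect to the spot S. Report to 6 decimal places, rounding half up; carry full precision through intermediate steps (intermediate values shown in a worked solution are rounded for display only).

σ√T = 0.4684·√1.7595 = 0.621315
d₁ = (ln(S/K) + (r+σ²/2)T) / (σ√T) = (ln(207.91/207.77) + (0.067+0.4684²/2)·1.7595) / 0.621315 = (0.000674 + 0.310902) / 0.621315 = 0.501479
d₂ = d₁ − σ√T = 0.501479 − 0.621315 = -0.119836
e^{−rT} = 0.888797
N(d₁) = 0.691983,  N(d₂) = 0.452307
Call price V = S·N(d₁) − K·e^{−rT}·N(d₂) = 143.870154 − 83.525345 = 60.344809
Δ = N(d₁) = 0.691983

price = 60.344809
Δ = 0.691983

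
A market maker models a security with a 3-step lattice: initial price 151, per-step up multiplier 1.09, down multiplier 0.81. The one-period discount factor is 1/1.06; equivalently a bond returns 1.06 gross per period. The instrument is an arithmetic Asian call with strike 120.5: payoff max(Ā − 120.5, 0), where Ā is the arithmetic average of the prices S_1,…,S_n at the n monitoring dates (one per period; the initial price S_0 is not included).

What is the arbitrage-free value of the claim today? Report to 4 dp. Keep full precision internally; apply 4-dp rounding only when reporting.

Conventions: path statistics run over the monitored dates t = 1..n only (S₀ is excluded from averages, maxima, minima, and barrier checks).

price = 41.5528

Under the martingale measure an up-move has probability p* = 0.8929; value the claim as the probability-weighted average of per-path payoffs, discounted 3 periods at R = 1.06.
Enumerate all 2^3 = 8 price paths (U = up ×1.09, D = down ×0.81); each path with k up-moves has probability p*^k·(1−p*)^(3−k).
DDD: Ā=100.5429, payoff=0.0000, prob=0.001230
UDD: Ā=135.2985, payoff=14.7985, prob=0.010250
DUD: Ā=121.2051, payoff=0.7051, prob=0.010250
UUD: Ā=163.1032, payoff=42.6032, prob=0.085414
DDU: Ā=109.7895, payoff=0.0000, prob=0.010250
UDU: Ā=147.7415, payoff=27.2415, prob=0.085414
DUU: Ā=133.6481, payoff=13.1481, prob=0.085414
UUU: Ā=179.8475, payoff=59.3475, prob=0.711780
Price = Σ prob·payoff / R^3 = 49.489997 / 1.191016 = 41.5528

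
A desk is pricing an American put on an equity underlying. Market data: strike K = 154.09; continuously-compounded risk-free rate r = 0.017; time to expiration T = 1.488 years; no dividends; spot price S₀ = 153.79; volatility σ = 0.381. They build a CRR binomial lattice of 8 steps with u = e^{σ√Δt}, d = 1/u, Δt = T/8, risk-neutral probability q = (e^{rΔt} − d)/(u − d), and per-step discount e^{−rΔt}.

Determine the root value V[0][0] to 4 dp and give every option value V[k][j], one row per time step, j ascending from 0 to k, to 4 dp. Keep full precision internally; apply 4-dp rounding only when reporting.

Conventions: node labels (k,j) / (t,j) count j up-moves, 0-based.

price = 25.9864
tree:
25.9864
35.6349 15.2208
47.3293 22.6146 6.9392
60.5833 32.6193 11.4221 1.9026
74.3859 45.3408 18.4138 3.5708 0.0236
86.4632 60.1517 28.8519 6.7017 0.0446 0.0000
96.7104 74.3859 43.3755 12.5773 0.0842 0.0000 0.0000
105.4050 86.4632 60.1517 23.6033 0.1589 0.0000 0.0000 0.0000
112.7820 96.7104 74.3859 43.3755 0.3000 0.0000 0.0000 0.0000 0.0000

params: Δt=0.18600 u=1.17859 d=0.84847 q=0.46861 e^(-rΔt)=0.99684
t_8 payoffs: 112.7820 96.7104 74.3859 43.3755 0.3000 0.0000 0.0000 0.0000 0.0000
k=7: node(7,0) S=48.6850 payoff=105.4050 vs cont=104.9185 → 105.4050 [stop]  node(7,1) S=67.6268 payoff=86.4632 vs cont=85.9767 → 86.4632 [stop]  node(7,2) S=93.9383 payoff=60.1517 vs cont=59.6652 → 60.1517 [stop]  node(7,3) S=130.4867 payoff=23.6033 vs cont=23.1168 → 23.6033 [stop]  node(7,4) S=181.2550 payoff=0.0000 vs cont=0.1589 → 0.1589 [wait]  node(7,5) S=251.7755 payoff=0.0000 vs cont=0.0000 → 0.0000 [wait]  node(7,6) S=349.7334 payoff=0.0000 vs cont=0.0000 → 0.0000 [wait]  node(7,7) S=485.8035 payoff=0.0000 vs cont=0.0000 → 0.0000 [wait]
k=6: node(6,0) S=57.3796 payoff=96.7104 vs cont=96.2240 → 96.7104 [stop]  node(6,1) S=79.7041 payoff=74.3859 vs cont=73.8994 → 74.3859 [stop]  node(6,2) S=110.7145 payoff=43.3755 vs cont=42.8890 → 43.3755 [stop]  node(6,3) S=153.7900 payoff=0.3000 vs cont=12.5773 → 12.5773 [wait]  node(6,4) S=213.6248 payoff=0.0000 vs cont=0.0842 → 0.0842 [wait]  node(6,5) S=296.7394 payoff=0.0000 vs cont=0.0000 → 0.0000 [wait]  node(6,6) S=412.1913 payoff=0.0000 vs cont=0.0000 → 0.0000 [wait]
k=5: node(5,0) S=67.6268 payoff=86.4632 vs cont=85.9767 → 86.4632 [stop]  node(5,1) S=93.9383 payoff=60.1517 vs cont=59.6652 → 60.1517 [stop]  node(5,2) S=130.4867 payoff=23.6033 vs cont=28.8519 → 28.8519 [wait]  node(5,3) S=181.2550 payoff=0.0000 vs cont=6.7017 → 6.7017 [wait]  node(5,4) S=251.7755 payoff=0.0000 vs cont=0.0446 → 0.0446 [wait]  node(5,5) S=349.7334 payoff=0.0000 vs cont=0.0000 → 0.0000 [wait]
k=4: node(4,0) S=79.7041 payoff=74.3859 vs cont=73.8994 → 74.3859 [stop]  node(4,1) S=110.7145 payoff=43.3755 vs cont=45.3408 → 45.3408 [wait]  node(4,2) S=153.7900 payoff=0.3000 vs cont=18.4138 → 18.4138 [wait]  node(4,3) S=213.6248 payoff=0.0000 vs cont=3.5708 → 3.5708 [wait]  node(4,4) S=296.7394 payoff=0.0000 vs cont=0.0236 → 0.0236 [wait]
k=3: node(3,0) S=93.9383 payoff=60.1517 vs cont=60.5833 → 60.5833 [wait]  node(3,1) S=130.4867 payoff=23.6033 vs cont=32.6193 → 32.6193 [wait]  node(3,2) S=181.2550 payoff=0.0000 vs cont=11.4221 → 11.4221 [wait]  node(3,3) S=251.7755 payoff=0.0000 vs cont=1.9026 → 1.9026 [wait]
k=2: node(2,0) S=110.7145 payoff=43.3755 vs cont=47.3293 → 47.3293 [wait]  node(2,1) S=153.7900 payoff=0.3000 vs cont=22.6146 → 22.6146 [wait]  node(2,2) S=213.6248 payoff=0.0000 vs cont=6.9392 → 6.9392 [wait]
k=1: node(1,0) S=130.4867 payoff=23.6033 vs cont=35.6349 → 35.6349 [wait]  node(1,1) S=181.2550 payoff=0.0000 vs cont=15.2208 → 15.2208 [wait]
k=0: node(0,0) S=153.7900 payoff=0.3000 vs cont=25.9864 → 25.9864 [wait]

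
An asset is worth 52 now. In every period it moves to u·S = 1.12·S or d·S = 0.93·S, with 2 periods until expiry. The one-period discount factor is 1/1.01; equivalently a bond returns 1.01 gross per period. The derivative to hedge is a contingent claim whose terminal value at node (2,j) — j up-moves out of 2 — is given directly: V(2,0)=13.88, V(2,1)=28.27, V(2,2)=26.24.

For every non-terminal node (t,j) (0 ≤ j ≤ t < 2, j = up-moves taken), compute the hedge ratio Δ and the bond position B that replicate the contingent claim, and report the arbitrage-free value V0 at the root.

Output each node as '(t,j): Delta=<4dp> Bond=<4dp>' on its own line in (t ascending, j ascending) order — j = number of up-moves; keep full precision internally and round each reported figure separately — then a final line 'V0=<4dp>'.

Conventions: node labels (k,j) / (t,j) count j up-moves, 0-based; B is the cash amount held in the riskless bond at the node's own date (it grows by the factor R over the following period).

(0,0): Delta=0.7492 Bond=-16.3275
(1,0): Delta=1.5661 Bond=-55.9953
(1,1): Delta=-0.1835 Bond=37.8280
V0=22.6320

Since d<R<u, set p* = (R−d)/(u−d) = 0.4211; price each node as the discounted p*-expectation of its children.
Terminal payoffs: V(2,0)=13.8800, V(2,1)=28.2700, V(2,2)=26.2400
Node (1,0) S=48.3600: V=(p*·28.2700+(1−p*)·13.8800)/1.01=19.7415; Δ=(28.2700−13.8800)/(54.1632−44.9748)=1.5661; B=V−Δ·S=-55.9953
Node (1,1) S=58.2400: V=(p*·26.2400+(1−p*)·28.2700)/1.01=27.1438; Δ=(26.2400−28.2700)/(65.2288−54.1632)=-0.1835; B=V−Δ·S=37.8280
Node (0,0) S=52.0000: V=(p*·27.1438+(1−p*)·19.7415)/1.01=22.6320; Δ=(27.1438−19.7415)/(58.2400−48.3600)=0.7492; B=V−Δ·S=-16.3275
Sanity check at the root: Δ(0,0)·S0 + B(0,0) reproduces V0 = 22.6320.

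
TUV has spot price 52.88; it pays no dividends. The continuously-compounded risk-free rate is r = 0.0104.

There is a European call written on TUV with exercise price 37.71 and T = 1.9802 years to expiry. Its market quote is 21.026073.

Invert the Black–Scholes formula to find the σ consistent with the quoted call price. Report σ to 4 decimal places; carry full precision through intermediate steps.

At σ = 0.4616 the Black–Scholes value reproduces the quote:
σ√T = 0.4616·√1.9802 = 0.649562
d₁ = (ln(S/K) + (r+σ²/2)T) / (σ√T) = (ln(52.88/37.71) + (0.0104+0.4616²/2)·1.9802) / 0.649562 = (0.338100 + 0.231559) / 0.649562 = 0.876990
d₂ = d₁ − σ√T = 0.876990 − 0.649562 = 0.227429
e^{−rT} = 0.979617
N(d₁) = 0.809754,  N(d₂) = 0.589955
V = S·N(d₁) − K·e^{−rT}·N(d₂) = 42.819791 − 21.793718 = 21.026073 (the quoted price), and the Black–Scholes price is strictly increasing in σ, so σ is unique

sigma = 0.4616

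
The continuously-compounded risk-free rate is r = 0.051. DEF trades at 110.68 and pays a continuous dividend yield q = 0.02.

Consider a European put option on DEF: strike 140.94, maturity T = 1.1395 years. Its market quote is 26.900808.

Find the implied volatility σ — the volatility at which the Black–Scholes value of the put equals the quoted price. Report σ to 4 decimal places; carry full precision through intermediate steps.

sigma = 0.1949

At σ = 0.1949 the Black–Scholes value reproduces the quote:
σ√T = 0.1949·√1.1395 = 0.208051
d₁ = (ln(S/K) + (r−q+σ²/2)T) / (σ√T) = (ln(110.68/140.94) + (0.051−0.02+0.1949²/2)·1.1395) / 0.208051 = (-0.241691 + 0.056967) / 0.208051 = -0.887880
d₂ = d₁ − σ√T = -0.887880 − 0.208051 = -1.095931
e^{−rT} = 0.943542
e^{−qT} = 0.977468
N(−d₁) = 0.812697,  N(−d₂) = 0.863446
V = K·e^{−rT}·N(−d₂) − S·e^{−qT}·N(−d₁) = 114.823402 − 87.922594 = 26.900808 (equal to the quote); since ∂V/∂σ > 0 for all σ, the implied volatility is unique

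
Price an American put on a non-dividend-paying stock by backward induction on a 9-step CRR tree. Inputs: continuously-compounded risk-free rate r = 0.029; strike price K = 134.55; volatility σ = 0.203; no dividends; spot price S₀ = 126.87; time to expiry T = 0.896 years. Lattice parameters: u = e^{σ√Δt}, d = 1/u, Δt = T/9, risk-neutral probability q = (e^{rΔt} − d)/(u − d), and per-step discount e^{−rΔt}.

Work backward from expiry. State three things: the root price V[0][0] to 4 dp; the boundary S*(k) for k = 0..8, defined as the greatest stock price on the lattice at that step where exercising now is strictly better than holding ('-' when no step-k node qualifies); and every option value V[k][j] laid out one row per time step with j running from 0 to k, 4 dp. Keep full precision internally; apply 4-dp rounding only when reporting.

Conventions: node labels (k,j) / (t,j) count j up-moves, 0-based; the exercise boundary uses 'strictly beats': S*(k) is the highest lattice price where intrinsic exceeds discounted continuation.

price = 12.5411
boundary = - - - 104.6905 111.6155 104.6905 111.6155 118.9986 126.8700
tree:
12.5411
17.3137 7.9634
23.1411 11.7358 4.3340
29.8595 16.7285 6.9391 1.8209
36.3548 22.9345 10.7785 3.2386 0.4501
42.4472 29.8595 16.1133 5.6431 0.9148 0.0000
48.1615 36.3548 22.9345 9.5604 1.8593 0.0000 0.0000
53.5213 42.4472 29.8595 15.5514 3.7788 0.0000 0.0000 0.0000
58.5486 48.1615 36.3548 22.9345 7.6800 0.0000 0.0000 0.0000 0.0000
63.2640 53.5213 42.4472 29.8595 15.5514 0.0000 0.0000 0.0000 0.0000 0.0000

params: Δt=0.09956 u=1.06615 d=0.93796 q=0.50655 e^(-rΔt)=0.99712
t_9 payoffs: 63.2640 53.5213 42.4472 29.8595 15.5514 0.0000 0.0000 0.0000 0.0000 0.0000
t_8: node(8,0) S=76.0014 payoff=58.5486 vs cont=58.1607 → 58.5486 [stop]  node(8,1) S=86.3885 payoff=48.1615 vs cont=47.7736 → 48.1615 [stop]  node(8,2) S=98.1952 payoff=36.3548 vs cont=35.9669 → 36.3548 [stop]  node(8,3) S=111.6155 payoff=22.9345 vs cont=22.5466 → 22.9345 [stop]  node(8,4) S=126.8700 payoff=7.6800 vs cont=7.6518 → 7.6800 [stop]  node(8,5) S=144.2093 payoff=0.0000 vs cont=0.0000 → 0.0000 [wait]  node(8,6) S=163.9184 payoff=0.0000 vs cont=0.0000 → 0.0000 [wait]  node(8,7) S=186.3211 payoff=0.0000 vs cont=0.0000 → 0.0000 [wait]  node(8,8) S=211.7856 payoff=0.0000 vs cont=0.0000 → 0.0000 [wait]  ⇒ S*(8)=126.8700
t_7: node(7,0) S=81.0287 payoff=53.5213 vs cont=53.1334 → 53.5213 [stop]  node(7,1) S=92.1028 payoff=42.4472 vs cont=42.0593 → 42.4472 [stop]  node(7,2) S=104.6905 payoff=29.8595 vs cont=29.4716 → 29.8595 [stop]  node(7,3) S=118.9986 payoff=15.5514 vs cont=15.1635 → 15.5514 [stop]  node(7,4) S=135.2621 payoff=0.0000 vs cont=3.7788 → 3.7788 [wait]  node(7,5) S=153.7484 payoff=0.0000 vs cont=0.0000 → 0.0000 [wait]  node(7,6) S=174.7611 payoff=0.0000 vs cont=0.0000 → 0.0000 [wait]  node(7,7) S=198.6457 payoff=0.0000 vs cont=0.0000 → 0.0000 [wait]  ⇒ S*(7)=118.9986
t_6: node(6,0) S=86.3885 payoff=48.1615 vs cont=47.7736 → 48.1615 [stop]  node(6,1) S=98.1952 payoff=36.3548 vs cont=35.9669 → 36.3548 [stop]  node(6,2) S=111.6155 payoff=22.9345 vs cont=22.5466 → 22.9345 [stop]  node(6,3) S=126.8700 payoff=7.6800 vs cont=9.5604 → 9.5604 [wait]  node(6,4) S=144.2093 payoff=0.0000 vs cont=1.8593 → 1.8593 [wait]  node(6,5) S=163.9184 payoff=0.0000 vs cont=0.0000 → 0.0000 [wait]  node(6,6) S=186.3211 payoff=0.0000 vs cont=0.0000 → 0.0000 [wait]  ⇒ S*(6)=111.6155
t_5: node(5,0) S=92.1028 payoff=42.4472 vs cont=42.0593 → 42.4472 [stop]  node(5,1) S=104.6905 payoff=29.8595 vs cont=29.4716 → 29.8595 [stop]  node(5,2) S=118.9986 payoff=15.5514 vs cont=16.1133 → 16.1133 [wait]  node(5,3) S=135.2621 payoff=0.0000 vs cont=5.6431 → 5.6431 [wait]  node(5,4) S=153.7484 payoff=0.0000 vs cont=0.9148 → 0.9148 [wait]  node(5,5) S=174.7611 payoff=0.0000 vs cont=0.0000 → 0.0000 [wait]  ⇒ S*(5)=104.6905
t_4: node(4,0) S=98.1952 payoff=36.3548 vs cont=35.9669 → 36.3548 [stop]  node(4,1) S=111.6155 payoff=22.9345 vs cont=22.8304 → 22.9345 [stop]  node(4,2) S=126.8700 payoff=7.6800 vs cont=10.7785 → 10.7785 [wait]  node(4,3) S=144.2093 payoff=0.0000 vs cont=3.2386 → 3.2386 [wait]  node(4,4) S=163.9184 payoff=0.0000 vs cont=0.4501 → 0.4501 [wait]  ⇒ S*(4)=111.6155
t_3: node(3,0) S=104.6905 payoff=29.8595 vs cont=29.4716 → 29.8595 [stop]  node(3,1) S=118.9986 payoff=15.5514 vs cont=16.7285 → 16.7285 [wait]  node(3,2) S=135.2621 payoff=0.0000 vs cont=6.9391 → 6.9391 [wait]  node(3,3) S=153.7484 payoff=0.0000 vs cont=1.8209 → 1.8209 [wait]  ⇒ S*(3)=104.6905
t_2: node(2,0) S=111.6155 payoff=22.9345 vs cont=23.1411 → 23.1411 [wait]  node(2,1) S=126.8700 payoff=7.6800 vs cont=11.7358 → 11.7358 [wait]  node(2,2) S=144.2093 payoff=0.0000 vs cont=4.3340 → 4.3340 [wait]  ⇒ S*(2)=-
t_1: node(1,0) S=118.9986 payoff=15.5514 vs cont=17.3137 → 17.3137 [wait]  node(1,1) S=135.2621 payoff=0.0000 vs cont=7.9634 → 7.9634 [wait]  ⇒ S*(1)=-
t_0: node(0,0) S=126.8700 payoff=7.6800 vs cont=12.5411 → 12.5411 [wait]  ⇒ S*(0)=-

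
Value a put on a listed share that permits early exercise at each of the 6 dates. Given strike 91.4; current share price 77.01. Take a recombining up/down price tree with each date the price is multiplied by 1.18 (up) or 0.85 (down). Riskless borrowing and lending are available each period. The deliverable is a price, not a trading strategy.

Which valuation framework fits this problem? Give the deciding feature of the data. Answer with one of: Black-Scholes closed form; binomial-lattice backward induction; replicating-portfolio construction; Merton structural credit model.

Key observation: the defining feature is the embedded early-exercise option across 6 discrete dates on the spot-77.01 tree; pricing the strike-91.4 put means working backward with an exercise test at every node.

framework: binomial-lattice backward induction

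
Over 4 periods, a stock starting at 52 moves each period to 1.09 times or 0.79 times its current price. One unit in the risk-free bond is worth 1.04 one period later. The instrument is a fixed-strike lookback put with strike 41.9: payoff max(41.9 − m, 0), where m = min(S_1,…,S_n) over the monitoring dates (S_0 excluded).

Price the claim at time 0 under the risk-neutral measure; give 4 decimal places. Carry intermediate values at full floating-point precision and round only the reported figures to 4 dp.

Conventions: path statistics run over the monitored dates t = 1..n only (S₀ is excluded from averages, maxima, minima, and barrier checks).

price = 0.8099

Set p* = 0.8333 (from d < R < u); the path-dependent value is the discounted p*-expectation over all price paths.
Enumerate all 2^4 = 16 price paths (U = up ×1.09, D = down ×0.79); each path with k up-moves has probability p*^k·(1−p*)^(4−k).
DDDD: m=20.2540, payoff=21.6460, prob=0.000772
UDDD: m=27.9455, payoff=13.9545, prob=0.003858
DUDD: m=27.9455, payoff=13.9545, prob=0.003858
UUDD: m=38.5576, payoff=3.3424, prob=0.019290
DDUD: m=27.9455, payoff=13.9545, prob=0.003858
UDUD: m=38.5576, payoff=3.3424, prob=0.019290
DUUD: m=38.5576, payoff=3.3424, prob=0.019290
UUUD: m=53.1998, payoff=0.0000, prob=0.096451
DDDU: m=25.6380, payoff=16.2620, prob=0.003858
UDDU: m=35.3740, payoff=6.5260, prob=0.019290
DUDU: m=35.3740, payoff=6.5260, prob=0.019290
UUDU: m=48.8071, payoff=0.0000, prob=0.096451
DDUU: m=32.4532, payoff=9.4468, prob=0.019290
UDUU: m=44.7772, payoff=0.0000, prob=0.096451
DUUU: m=41.0800, payoff=0.8200, prob=0.096451
UUUU: m=56.6800, payoff=0.0000, prob=0.482253
Price = Σ prob·payoff / R^4 = 0.947470 / 1.169859 = 0.8099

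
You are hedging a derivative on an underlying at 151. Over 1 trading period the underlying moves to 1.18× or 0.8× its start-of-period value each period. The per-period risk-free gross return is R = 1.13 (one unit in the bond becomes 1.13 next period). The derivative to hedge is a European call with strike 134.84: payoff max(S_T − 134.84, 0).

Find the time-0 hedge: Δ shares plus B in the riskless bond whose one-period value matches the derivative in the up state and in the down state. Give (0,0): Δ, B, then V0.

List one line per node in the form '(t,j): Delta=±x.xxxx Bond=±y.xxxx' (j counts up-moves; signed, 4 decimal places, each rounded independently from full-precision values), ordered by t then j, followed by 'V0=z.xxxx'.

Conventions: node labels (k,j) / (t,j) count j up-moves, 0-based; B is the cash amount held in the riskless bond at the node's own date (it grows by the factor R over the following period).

(0,0): Delta=0.7553 Bond=-80.7452
V0=33.3074

Since d<R<u, set p* = (R−d)/(u−d) = 0.8684; price each node as the discounted p*-expectation of its children.
Terminal payoffs: V(1,0)=0.0000, V(1,1)=43.3400
(0,0): S=151.0000. Δ = (V_up−V_dn)/(S_up−S_dn) = (43.3400−0.0000)/(178.1800−120.8000) = 0.7553. V = [p*·43.3400 + (1−p*)·0.0000]/1.13 = 33.3074. B = V − Δ·S = -80.7452.
Check: Δ(0,0)·S0 + B(0,0) = 33.3074 = V0.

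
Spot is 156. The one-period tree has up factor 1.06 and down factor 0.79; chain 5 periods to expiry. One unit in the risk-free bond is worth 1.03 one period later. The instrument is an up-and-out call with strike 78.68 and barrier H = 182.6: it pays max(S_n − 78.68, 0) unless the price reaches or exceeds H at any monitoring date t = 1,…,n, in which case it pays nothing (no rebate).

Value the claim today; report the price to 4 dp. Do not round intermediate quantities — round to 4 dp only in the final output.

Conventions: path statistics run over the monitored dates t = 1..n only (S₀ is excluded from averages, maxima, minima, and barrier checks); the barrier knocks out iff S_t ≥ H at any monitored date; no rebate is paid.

price = 16.3872

With p* = (R−d)/(u−d) = 0.8889, sum probability × payoff across the paths and divide by R^5.
Enumerate all 2^5 = 32 price paths (U = up ×1.06, D = down ×0.79); each path with k up-moves has probability p*^k·(1−p*)^(5−k).
DDDDD: M=123.2400, payoff=0.0000, prob=0.000017
UDDDD: M=165.3600, payoff=0.0000, prob=0.000135
DUDDD: M=130.6344, payoff=0.0000, prob=0.000135
UUDDD: M=175.2816, payoff=7.7407, prob=0.001084
DDUDD: M=123.2400, payoff=0.0000, prob=0.000135
UDUDD: M=165.3600, payoff=7.7407, prob=0.001084
DUUDD: M=138.4725, payoff=7.7407, prob=0.001084
UUUDD: M=185.7985, payoff=0.0000, prob=0.008671
DDDUD: M=123.2400, payoff=0.0000, prob=0.000135
UDDUD: M=165.3600, payoff=7.7407, prob=0.001084
DUDUD: M=130.6344, payoff=7.7407, prob=0.001084
UUDUD: M=175.2816, payoff=37.2768, prob=0.008671
DDUUD: M=123.2400, payoff=7.7407, prob=0.001084
UDUUD: M=165.3600, payoff=37.2768, prob=0.008671
DUUUD: M=146.7808, payoff=37.2768, prob=0.008671
UUUUD: M=196.9464, payoff=0.0000, prob=0.069366
DDDDU: M=123.2400, payoff=0.0000, prob=0.000135
UDDDU: M=165.3600, payoff=7.7407, prob=0.001084
DUDDU: M=130.6344, payoff=7.7407, prob=0.001084
UUDDU: M=175.2816, payoff=37.2768, prob=0.008671
DDUDU: M=123.2400, payoff=7.7407, prob=0.001084
UDUDU: M=165.3600, payoff=37.2768, prob=0.008671
DUUDU: M=138.4725, payoff=37.2768, prob=0.008671
UUUDU: M=185.7985, payoff=0.0000, prob=0.069366
DDDUU: M=123.2400, payoff=7.7407, prob=0.001084
UDDUU: M=165.3600, payoff=37.2768, prob=0.008671
DUDUU: M=130.6344, payoff=37.2768, prob=0.008671
UUDUU: M=175.2816, payoff=76.9077, prob=0.069366
DDUUU: M=123.2400, payoff=37.2768, prob=0.008671
UDUUU: M=165.3600, payoff=76.9077, prob=0.069366
DUUUU: M=155.5877, payoff=76.9077, prob=0.069366
UUUUU: M=208.7632, payoff=0.0000, prob=0.554929
Price = Σ prob·payoff / R^5 = 18.997223 / 1.159274 = 16.3872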